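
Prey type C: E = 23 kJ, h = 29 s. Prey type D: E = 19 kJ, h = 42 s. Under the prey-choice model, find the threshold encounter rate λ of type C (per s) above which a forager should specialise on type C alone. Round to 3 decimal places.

0.046 per s

Drop type D once their profitability E₂/h₂ falls below the rate achievable on type C alone: E₂/h₂ = λE₁/(1 + λh₁).
Solve for λ: λE₁h₂ = E₂(1 + λh₁) → λ(E₁h₂ − E₂h₁) = E₂ → λ = E₂/(E₁h₂ − E₂h₁).
λ = 19/(23×42 − 19×29) = 19/415 = 0.04578 per s.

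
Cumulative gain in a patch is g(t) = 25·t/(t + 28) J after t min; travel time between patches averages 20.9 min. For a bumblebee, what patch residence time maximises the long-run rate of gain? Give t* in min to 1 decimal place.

24.2 min

By the marginal value theorem, leave when the instantaneous gain rate g'(t) equals the habitat-wide average g(t)/(T + t).
g'(t) = 25·28/(t + 28)². Setting 25·28/(t+28)² = 25t/[(t+28)(20.9+t)] gives 28(20.9+t) = t(t+28), so t² = 28×20.9 = 585.2.
t* = √585.2 = 24.19 min.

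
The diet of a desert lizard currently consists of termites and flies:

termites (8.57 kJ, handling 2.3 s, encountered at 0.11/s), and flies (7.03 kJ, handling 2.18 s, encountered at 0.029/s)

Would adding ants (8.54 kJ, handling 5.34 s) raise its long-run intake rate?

Current rate: (0.11×8.57 + 0.029×7.03)/(1 + 0.11×2.3 + 0.029×2.18) = 0.8711 kJ/s.
Profitability of ants: 8.54/5.34 = 1.599 kJ/s.
Since 1.599 > R, including ants increases the long-run rate.

Yes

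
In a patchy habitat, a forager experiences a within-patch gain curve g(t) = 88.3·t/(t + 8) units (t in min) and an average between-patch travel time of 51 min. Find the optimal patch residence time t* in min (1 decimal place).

Maximise g(t)/(T+t): set derivative to zero → g'(t)(T+t) = g(t).
g'(t) = 88.3·8/(t + 8)². Setting 88.3·8/(t+8)² = 88.3t/[(t+8)(51+t)] gives 8(51+t) = t(t+8), so t² = 8×51 = 408.
t* = √408 = 20.2 min.

20.2 min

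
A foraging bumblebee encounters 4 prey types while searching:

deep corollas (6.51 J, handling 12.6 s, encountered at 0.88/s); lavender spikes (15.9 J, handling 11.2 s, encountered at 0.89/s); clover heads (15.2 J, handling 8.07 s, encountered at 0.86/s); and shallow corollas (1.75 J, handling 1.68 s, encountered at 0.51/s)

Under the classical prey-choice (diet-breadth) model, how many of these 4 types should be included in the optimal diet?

1

Profitabilities (E/h, J/s): clover heads 1.88, lavender spikes 1.42, shallow corollas 1.04, deep corollas 0.517. Add prey in this order while the next type's profitability exceeds the intake rate on those already taken.
Rate on top 1: 1.646. lavender spikes: 1.42 < 1.646 → exclude; stop.
Optimal diet: clover heads — 1 of 4 types.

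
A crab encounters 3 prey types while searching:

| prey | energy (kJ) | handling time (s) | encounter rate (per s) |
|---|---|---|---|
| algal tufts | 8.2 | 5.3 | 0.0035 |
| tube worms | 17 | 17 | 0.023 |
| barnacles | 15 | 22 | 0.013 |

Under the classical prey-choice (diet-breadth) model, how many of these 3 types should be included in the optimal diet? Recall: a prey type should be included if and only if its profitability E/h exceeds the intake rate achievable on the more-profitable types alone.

3

Profitabilities (E/h, kJ/s): algal tufts 1.55, tube worms 1, barnacles 0.682. Add prey in this order while the next type's profitability exceeds the intake rate on those already taken.
Rate on top 1: 0.02818. tube worms: 1 > 0.02818 → include.
Rate on top 2: 0.2978. barnacles: 0.682 > 0.2978 → include.
Optimal diet: algal tufts, tube worms, barnacles — 3 of 3 types.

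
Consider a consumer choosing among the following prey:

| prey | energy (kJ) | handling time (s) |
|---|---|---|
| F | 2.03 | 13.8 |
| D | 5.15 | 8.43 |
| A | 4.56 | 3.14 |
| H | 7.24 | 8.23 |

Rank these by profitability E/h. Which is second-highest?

Profitability E/h (kJ/s): F = 2.03/13.8 = 0.147, D = 5.15/8.43 = 0.611, A = 4.56/3.14 = 1.45, H = 7.24/8.23 = 0.88.
Ranked: A > H > D > F.

H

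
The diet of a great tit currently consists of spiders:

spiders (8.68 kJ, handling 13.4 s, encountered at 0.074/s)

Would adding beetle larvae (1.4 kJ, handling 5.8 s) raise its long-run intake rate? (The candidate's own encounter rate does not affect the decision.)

Intake rate on the current diet: R = (0.074×8.68) / (1 + 0.074×13.4) = 0.6423/1.992 = 0.3225 kJ/s.
Profitability of beetle larvae: 1.4/5.8 = 0.2414 kJ/s.
Since 0.2414 < R, time spent handling beetle larvae is better spent searching.

No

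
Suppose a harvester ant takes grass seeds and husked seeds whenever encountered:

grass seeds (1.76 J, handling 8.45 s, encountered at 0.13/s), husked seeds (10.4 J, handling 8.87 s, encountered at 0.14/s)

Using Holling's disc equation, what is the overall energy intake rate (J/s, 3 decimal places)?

0.504 J/s

R = Σλ_iE_i / (1 + Σλ_ih_i)
Numerator: 0.13×1.76 + 0.14×10.4 = 1.685
Denominator: 1 + 0.13×8.45 + 0.14×8.87 = 3.34
R = 1.685/3.34 = 0.5044 J/s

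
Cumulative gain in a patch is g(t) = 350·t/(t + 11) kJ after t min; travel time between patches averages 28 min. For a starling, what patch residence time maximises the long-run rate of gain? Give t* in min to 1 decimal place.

17.5 min

By the marginal value theorem, leave when the instantaneous gain rate g'(t) equals the habitat-wide average g(t)/(T + t).
g'(t) = 350·11/(t + 11)². Setting 350·11/(t+11)² = 350t/[(t+11)(28+t)] gives 11(28+t) = t(t+11), so t² = 11×28 = 308.
t* = √308 = 17.55 min.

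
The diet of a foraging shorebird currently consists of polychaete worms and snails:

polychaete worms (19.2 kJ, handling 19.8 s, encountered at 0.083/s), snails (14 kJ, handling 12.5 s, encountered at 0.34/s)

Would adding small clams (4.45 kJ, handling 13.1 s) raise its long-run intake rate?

No

Intake rate on the current diet: R = (0.083×19.2 + 0.34×14) / (1 + 0.083×19.8 + 0.34×12.5) = 6.354/6.893 = 0.9217 kJ/s.
small clams: E/h = 4.45/13.1 = 0.3397 kJ/s.
Since 0.3397 < R, time spent handling small clams is better spent searching.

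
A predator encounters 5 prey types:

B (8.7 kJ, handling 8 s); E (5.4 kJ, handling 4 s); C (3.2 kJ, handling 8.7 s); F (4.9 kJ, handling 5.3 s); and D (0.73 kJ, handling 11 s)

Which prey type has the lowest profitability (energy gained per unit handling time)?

D

In descending order of E/h:
E: 5.4/4 = 1.35 kJ/s
B: 8.7/8 = 1.09 kJ/s
F: 4.9/5.3 = 0.925 kJ/s
C: 3.2/8.7 = 0.368 kJ/s
D: 0.73/11 = 0.0664 kJ/s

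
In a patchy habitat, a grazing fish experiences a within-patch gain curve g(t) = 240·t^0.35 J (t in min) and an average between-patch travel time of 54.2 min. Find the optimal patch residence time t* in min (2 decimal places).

29.18 min

Optimal t* satisfies g'(t*) = g(t*)/(T + t*).
g'(t) = 0.35·240·t^-0.65. Setting 0.35·240·t^-0.65 = 240·t^0.35/(54.2+t) gives 0.35(54.2+t) = t, so 0.65·t = 0.35×54.2.
t* = 0.35×54.2/0.65 = 29.18 min.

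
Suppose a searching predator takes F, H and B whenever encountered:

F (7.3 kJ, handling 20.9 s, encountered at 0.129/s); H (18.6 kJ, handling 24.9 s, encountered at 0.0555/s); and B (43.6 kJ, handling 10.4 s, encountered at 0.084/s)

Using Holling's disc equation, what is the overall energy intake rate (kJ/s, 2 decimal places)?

0.95 kJ/s

Energy encountered per unit search time: 0.129×7.3 + 0.0555×18.6 + 0.084×43.6 = 5.636 kJ/s.
Handling time per unit search time: 0.129×20.9 + 0.0555×24.9 + 0.084×10.4 = 4.952.
Rate = 5.636/(1 + 4.952) = 0.947 kJ/s.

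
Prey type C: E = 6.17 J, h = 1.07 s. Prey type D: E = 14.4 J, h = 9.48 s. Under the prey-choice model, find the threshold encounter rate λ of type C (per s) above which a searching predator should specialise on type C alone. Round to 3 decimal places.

0.334 per s

The zero-one rule: include type D iff E₂/h₂ > λE₁/(1+λh₁). Equality gives the switch point.
λE₁h₂ = E₂ + λE₂h₁ ⇒ λ = E₂/(E₁h₂ − E₂h₁) = 14.4/(58.49 − 15.41) = 0.3342 per s.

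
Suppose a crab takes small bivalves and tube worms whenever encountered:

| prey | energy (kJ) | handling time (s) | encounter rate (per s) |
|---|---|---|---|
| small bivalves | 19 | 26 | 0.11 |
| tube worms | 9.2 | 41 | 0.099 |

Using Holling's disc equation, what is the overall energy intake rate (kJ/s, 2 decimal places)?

R = (0.11×19 + 0.099×9.2) / (1 + 0.11×26 + 0.099×41) = 3.001/7.919 = 0.3789 kJ/s.

0.38 kJ/s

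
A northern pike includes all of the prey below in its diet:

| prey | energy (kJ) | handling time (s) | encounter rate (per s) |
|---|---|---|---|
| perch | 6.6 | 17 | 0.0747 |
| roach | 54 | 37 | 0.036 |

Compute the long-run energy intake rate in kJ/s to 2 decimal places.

R = (0.0747×6.6 + 0.036×54) / (1 + 0.0747×17 + 0.036×37) = 2.437/3.602 = 0.6766 kJ/s.

0.68 kJ/s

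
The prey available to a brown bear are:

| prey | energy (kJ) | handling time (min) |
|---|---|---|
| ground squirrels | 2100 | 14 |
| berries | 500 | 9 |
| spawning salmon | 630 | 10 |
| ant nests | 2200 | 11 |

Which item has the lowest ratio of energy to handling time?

berries

In descending order of E/h:
ant nests: 2200/11 = 200 kJ/min
ground squirrels: 2100/14 = 150 kJ/min
spawning salmon: 630/10 = 63 kJ/min
berries: 500/9 = 55.6 kJ/min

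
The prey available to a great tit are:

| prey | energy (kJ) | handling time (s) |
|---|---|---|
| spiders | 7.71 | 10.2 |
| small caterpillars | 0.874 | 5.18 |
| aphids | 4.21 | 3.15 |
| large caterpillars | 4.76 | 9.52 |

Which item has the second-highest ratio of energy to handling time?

spiders

Profitability E/h (kJ/s): spiders = 7.71/10.2 = 0.756, small caterpillars = 0.874/5.18 = 0.169, aphids = 4.21/3.15 = 1.34, large caterpillars = 4.76/9.52 = 0.5.
Ranked: aphids > spiders > large caterpillars > small caterpillars.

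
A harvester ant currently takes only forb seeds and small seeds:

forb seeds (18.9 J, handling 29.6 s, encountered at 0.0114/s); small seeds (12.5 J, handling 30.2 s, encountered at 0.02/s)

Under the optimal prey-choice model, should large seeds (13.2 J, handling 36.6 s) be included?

Current rate: (0.0114×18.9 + 0.02×12.5)/(1 + 0.0114×29.6 + 0.02×30.2) = 0.2397 J/s.
large seeds: E/h = 13.2/36.6 = 0.3607 J/s.
0.3607 > 0.2397, so adding large seeds raises the average — include it.

Yes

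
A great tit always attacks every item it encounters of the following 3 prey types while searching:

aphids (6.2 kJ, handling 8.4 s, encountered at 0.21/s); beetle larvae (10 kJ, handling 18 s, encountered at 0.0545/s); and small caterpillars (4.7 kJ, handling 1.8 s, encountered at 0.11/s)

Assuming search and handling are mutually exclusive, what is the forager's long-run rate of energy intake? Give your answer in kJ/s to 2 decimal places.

Energy encountered per unit search time: 0.21×6.2 + 0.0545×10 + 0.11×4.7 = 2.364 kJ/s.
Handling time per unit search time: 0.21×8.4 + 0.0545×18 + 0.11×1.8 = 2.943.
Rate = 2.364/(1 + 2.943) = 0.5995 kJ/s.

0.60 kJ/s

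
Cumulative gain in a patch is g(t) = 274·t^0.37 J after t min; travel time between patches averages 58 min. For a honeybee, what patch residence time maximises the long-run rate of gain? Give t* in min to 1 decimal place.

By the marginal value theorem, leave when the instantaneous gain rate g'(t) equals the habitat-wide average g(t)/(T + t).
g'(t) = 0.37·274·t^-0.63. Setting 0.37·274·t^-0.63 = 274·t^0.37/(58+t) gives 0.37(58+t) = t, so 0.63·t = 0.37×58.
t* = 0.37×58/0.63 = 34.06 min.

34.1 min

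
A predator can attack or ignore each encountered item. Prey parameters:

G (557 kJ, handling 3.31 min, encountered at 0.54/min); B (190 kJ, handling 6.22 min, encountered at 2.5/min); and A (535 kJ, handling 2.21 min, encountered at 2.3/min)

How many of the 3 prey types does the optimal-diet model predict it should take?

Profitabilities (E/h, kJ/min): A 242, G 168, B 30.5. Add prey in this order while the next type's profitability exceeds the intake rate on those already taken.
Rate on top 1: 202.3. G: 168 < 202.3 → exclude; stop.
Optimal diet: A — 1 of 3 types.

1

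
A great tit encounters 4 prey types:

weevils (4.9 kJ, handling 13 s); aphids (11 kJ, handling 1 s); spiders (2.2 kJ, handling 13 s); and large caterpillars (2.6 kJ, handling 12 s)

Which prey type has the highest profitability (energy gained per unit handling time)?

In descending order of E/h:
aphids: 11/1 = 11 kJ/s
weevils: 4.9/13 = 0.377 kJ/s
large caterpillars: 2.6/12 = 0.217 kJ/s
spiders: 2.2/13 = 0.169 kJ/s

aphids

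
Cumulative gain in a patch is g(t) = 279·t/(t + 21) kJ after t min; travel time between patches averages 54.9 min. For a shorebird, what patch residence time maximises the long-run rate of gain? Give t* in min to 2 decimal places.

By the marginal value theorem, leave when the instantaneous gain rate g'(t) equals the habitat-wide average g(t)/(T + t).
g'(t) = 279·21/(t + 21)². Setting 279·21/(t+21)² = 279t/[(t+21)(54.9+t)] gives 21(54.9+t) = t(t+21), so t² = 21×54.9 = 1153.
t* = √1153 = 33.95 min.

33.95 min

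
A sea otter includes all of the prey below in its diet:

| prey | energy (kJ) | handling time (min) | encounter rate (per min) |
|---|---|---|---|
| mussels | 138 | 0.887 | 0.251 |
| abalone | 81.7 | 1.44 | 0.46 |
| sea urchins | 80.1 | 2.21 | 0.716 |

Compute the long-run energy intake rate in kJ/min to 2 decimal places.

37.37 kJ/min

R = (0.251×138 + 0.46×81.7 + 0.716×80.1) / (1 + 0.251×0.887 + 0.46×1.44 + 0.716×2.21) = 129.6/3.467 = 37.37 kJ/min.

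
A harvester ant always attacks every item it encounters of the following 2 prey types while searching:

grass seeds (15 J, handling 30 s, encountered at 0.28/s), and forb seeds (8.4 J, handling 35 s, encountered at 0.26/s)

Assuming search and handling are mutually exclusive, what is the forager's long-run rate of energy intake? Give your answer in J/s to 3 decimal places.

R = (0.28×15 + 0.26×8.4) / (1 + 0.28×30 + 0.26×35) = 6.384/18.5 = 0.3451 J/s.

0.345 J/s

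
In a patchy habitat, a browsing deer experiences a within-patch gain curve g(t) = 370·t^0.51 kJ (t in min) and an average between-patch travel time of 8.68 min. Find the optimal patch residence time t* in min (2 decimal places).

9.03 min

Maximise g(t)/(T+t): set derivative to zero → g'(t)(T+t) = g(t).
g'(t) = 0.51·370·t^-0.49. Setting 0.51·370·t^-0.49 = 370·t^0.51/(8.68+t) gives 0.51(8.68+t) = t, so 0.49·t = 0.51×8.68.
t* = 0.51×8.68/0.49 = 9.034 min.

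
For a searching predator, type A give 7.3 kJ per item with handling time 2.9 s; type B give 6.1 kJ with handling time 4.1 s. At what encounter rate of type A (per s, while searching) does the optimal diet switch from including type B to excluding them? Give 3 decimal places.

0.498 per s

The zero-one rule: include type B iff E₂/h₂ > λE₁/(1+λh₁). Equality gives the switch point.
λE₁h₂ = E₂ + λE₂h₁ ⇒ λ = E₂/(E₁h₂ − E₂h₁) = 6.1/(29.93 − 17.69) = 0.4984 per s.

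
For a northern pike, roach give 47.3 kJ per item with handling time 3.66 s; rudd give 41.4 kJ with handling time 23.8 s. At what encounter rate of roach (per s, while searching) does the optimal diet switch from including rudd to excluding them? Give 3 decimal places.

The zero-one rule: include rudd iff E₂/h₂ > λE₁/(1+λh₁). Equality gives the switch point.
λE₁h₂ = E₂ + λE₂h₁ ⇒ λ = E₂/(E₁h₂ − E₂h₁) = 41.4/(1126 − 151.5) = 0.0425 per s.

0.042 per s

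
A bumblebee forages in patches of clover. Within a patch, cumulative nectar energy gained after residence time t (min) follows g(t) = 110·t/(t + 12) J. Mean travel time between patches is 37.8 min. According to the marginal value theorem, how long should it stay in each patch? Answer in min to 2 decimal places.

Optimal t* satisfies g'(t*) = g(t*)/(T + t*).
g'(t) = 110·12/(t + 12)². Setting 110·12/(t+12)² = 110t/[(t+12)(37.8+t)] gives 12(37.8+t) = t(t+12), so t² = 12×37.8 = 453.6.
t* = √453.6 = 21.3 min.

21.30 min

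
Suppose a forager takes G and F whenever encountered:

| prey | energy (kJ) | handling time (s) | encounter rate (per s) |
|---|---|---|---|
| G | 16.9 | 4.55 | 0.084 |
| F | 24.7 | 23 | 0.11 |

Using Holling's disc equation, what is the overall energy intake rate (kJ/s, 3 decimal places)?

Energy encountered per unit search time: 0.084×16.9 + 0.11×24.7 = 4.137 kJ/s.
Handling time per unit search time: 0.084×4.55 + 0.11×23 = 2.912.
Rate = 4.137/(1 + 2.912) = 1.057 kJ/s.

1.057 kJ/s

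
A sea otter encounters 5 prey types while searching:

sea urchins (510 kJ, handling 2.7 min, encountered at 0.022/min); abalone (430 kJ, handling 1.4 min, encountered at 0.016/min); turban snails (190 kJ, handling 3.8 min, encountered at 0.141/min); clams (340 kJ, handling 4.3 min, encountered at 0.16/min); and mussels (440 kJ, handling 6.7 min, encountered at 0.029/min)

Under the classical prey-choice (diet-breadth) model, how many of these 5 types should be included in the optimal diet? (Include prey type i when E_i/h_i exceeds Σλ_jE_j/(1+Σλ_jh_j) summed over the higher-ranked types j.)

5

Rank by E/h (kJ/min): abalone 307, sea urchins 189, clams 79.1, mussels 65.7, turban snails 50. Include each in turn until the next type's E/h falls below the running intake rate.
Rate on top 1: 6.729. sea urchins: 189 > 6.729 → include.
Rate on top 2: 16.73. clams: 79.1 > 16.73 → include.
Rate on top 3: 40.97. mussels: 65.7 > 40.97 → include.
Rate on top 4: 43.41. turban snails: 50 > 43.41 → include.
Optimal diet: abalone, sea urchins, clams, mussels, turban snails — 5 of 5 types.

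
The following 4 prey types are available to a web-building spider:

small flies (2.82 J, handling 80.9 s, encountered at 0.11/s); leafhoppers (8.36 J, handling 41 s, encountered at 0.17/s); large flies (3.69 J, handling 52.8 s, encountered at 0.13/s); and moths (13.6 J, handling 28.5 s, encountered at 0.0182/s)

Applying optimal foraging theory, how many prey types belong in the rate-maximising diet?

Profitabilities (E/h, J/s): moths 0.477, leafhoppers 0.204, large flies 0.0699, small flies 0.0349. Add prey in this order while the next type's profitability exceeds the intake rate on those already taken.
Rate on top 1: 0.163. leafhoppers: 0.204 > 0.163 → include.
Rate on top 2: 0.1966. large flies: 0.0699 < 0.1966 → exclude; stop.
Optimal diet: moths, leafhoppers — 2 of 4 types.

2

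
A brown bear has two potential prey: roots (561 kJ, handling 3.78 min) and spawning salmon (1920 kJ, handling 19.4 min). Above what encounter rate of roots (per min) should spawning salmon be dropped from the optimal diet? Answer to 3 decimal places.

At the threshold, the rate on roots alone equals the profitability of spawning salmon: λ·561/(1 + λ·3.78) = 1920/19.4 = 98.97.
Rearranging, λ(561 − 98.97×3.78) = 98.97, so λ = 98.97/186.9 = 0.5295 per min.

0.530 per min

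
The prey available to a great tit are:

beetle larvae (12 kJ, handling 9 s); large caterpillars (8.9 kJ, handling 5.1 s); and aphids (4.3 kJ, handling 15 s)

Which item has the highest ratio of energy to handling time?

large caterpillars

In descending order of E/h:
large caterpillars: 8.9/5.1 = 1.75 kJ/s
beetle larvae: 12/9 = 1.33 kJ/s
aphids: 4.3/15 = 0.287 kJ/s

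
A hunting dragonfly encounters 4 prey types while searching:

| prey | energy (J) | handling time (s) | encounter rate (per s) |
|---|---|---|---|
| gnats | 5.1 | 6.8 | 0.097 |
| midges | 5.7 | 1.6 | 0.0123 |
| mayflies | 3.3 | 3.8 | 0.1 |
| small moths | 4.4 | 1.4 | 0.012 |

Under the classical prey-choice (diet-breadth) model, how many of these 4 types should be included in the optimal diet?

Rank by E/h (J/s): midges 3.56, small moths 3.14, mayflies 0.868, gnats 0.75. Include each in turn until the next type's E/h falls below the running intake rate.
Rate on top 1: 0.06876. small moths: 3.14 > 0.06876 → include.
Rate on top 2: 0.1186. mayflies: 0.868 > 0.1186 → include.
Rate on top 3: 0.3197. gnats: 0.75 > 0.3197 → include.
Optimal diet: midges, small moths, mayflies, gnats — 4 of 4 types.

4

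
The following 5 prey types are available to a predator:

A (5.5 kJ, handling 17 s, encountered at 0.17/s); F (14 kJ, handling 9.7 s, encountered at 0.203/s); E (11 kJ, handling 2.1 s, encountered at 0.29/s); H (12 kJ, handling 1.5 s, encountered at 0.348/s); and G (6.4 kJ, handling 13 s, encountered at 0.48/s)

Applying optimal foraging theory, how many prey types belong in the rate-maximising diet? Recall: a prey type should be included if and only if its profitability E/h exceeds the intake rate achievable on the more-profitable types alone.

E/h in descending order: H 8, E 5.24, F 1.44, G 0.492, A 0.324 kJ/s. The optimal diet is the largest prefix of this list for which every included type satisfies E_i/h_i > R on the types above it.
Rate on top 1: 2.744. E: 5.24 > 2.744 → include.
Rate on top 2: 3.457. F: 1.44 < 3.457 → exclude; stop.
Optimal diet: H, E — 2 of 5 types.

2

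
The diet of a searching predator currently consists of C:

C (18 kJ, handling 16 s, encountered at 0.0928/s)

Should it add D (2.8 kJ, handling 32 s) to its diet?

On C alone, R = ΣλE/(1+Σλh) = 1.67/2.485 = 0.6722 kJ/s.
D: E/h = 2.8/32 = 0.0875 kJ/s.
Since 0.0875 < R, time spent handling D is better spent searching.

No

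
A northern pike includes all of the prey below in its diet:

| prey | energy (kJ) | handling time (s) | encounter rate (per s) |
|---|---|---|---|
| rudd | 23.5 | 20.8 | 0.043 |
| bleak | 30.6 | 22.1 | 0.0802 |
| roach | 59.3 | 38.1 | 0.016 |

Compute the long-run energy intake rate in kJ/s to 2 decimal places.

Energy encountered per unit search time: 0.043×23.5 + 0.0802×30.6 + 0.016×59.3 = 4.413 kJ/s.
Handling time per unit search time: 0.043×20.8 + 0.0802×22.1 + 0.016×38.1 = 3.276.
Rate = 4.413/(1 + 3.276) = 1.032 kJ/s.

1.03 kJ/s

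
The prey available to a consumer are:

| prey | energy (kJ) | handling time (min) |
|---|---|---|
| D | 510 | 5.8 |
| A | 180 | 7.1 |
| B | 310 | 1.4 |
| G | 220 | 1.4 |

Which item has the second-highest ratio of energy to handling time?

G

Profitability E/h (kJ/min): D = 510/5.8 = 87.9, A = 180/7.1 = 25.4, B = 310/1.4 = 221, G = 220/1.4 = 157.
Ranked: B > G > D > A.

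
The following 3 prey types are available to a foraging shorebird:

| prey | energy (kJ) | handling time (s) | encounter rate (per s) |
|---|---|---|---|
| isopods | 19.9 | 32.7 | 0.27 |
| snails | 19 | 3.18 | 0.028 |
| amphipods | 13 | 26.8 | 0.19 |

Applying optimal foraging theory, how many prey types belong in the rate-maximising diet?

2

E/h in descending order: snails 5.97, isopods 0.609, amphipods 0.485 kJ/s. The optimal diet is the largest prefix of this list for which every included type satisfies E_i/h_i > R on the types above it.
Rate on top 1: 0.4885. isopods: 0.609 > 0.4885 → include.
Rate on top 2: 0.5954. amphipods: 0.485 < 0.5954 → exclude; stop.
Optimal diet: snails, isopods — 2 of 3 types.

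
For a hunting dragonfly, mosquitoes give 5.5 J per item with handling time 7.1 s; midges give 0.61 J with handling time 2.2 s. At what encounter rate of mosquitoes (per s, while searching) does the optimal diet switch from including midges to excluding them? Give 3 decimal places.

0.079 per s

The zero-one rule: include midges iff E₂/h₂ > λE₁/(1+λh₁). Equality gives the switch point.
λE₁h₂ = E₂ + λE₂h₁ ⇒ λ = E₂/(E₁h₂ − E₂h₁) = 0.61/(12.1 − 4.331) = 0.07852 per s.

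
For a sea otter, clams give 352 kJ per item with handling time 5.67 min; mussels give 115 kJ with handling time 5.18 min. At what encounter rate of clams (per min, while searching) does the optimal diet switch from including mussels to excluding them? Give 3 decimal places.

Drop mussels once their profitability E₂/h₂ falls below the rate achievable on clams alone: E₂/h₂ = λE₁/(1 + λh₁).
Solve for λ: λE₁h₂ = E₂(1 + λh₁) → λ(E₁h₂ − E₂h₁) = E₂ → λ = E₂/(E₁h₂ − E₂h₁).
λ = 115/(352×5.18 − 115×5.67) = 115/1171 = 0.09818 per min.

0.098 per min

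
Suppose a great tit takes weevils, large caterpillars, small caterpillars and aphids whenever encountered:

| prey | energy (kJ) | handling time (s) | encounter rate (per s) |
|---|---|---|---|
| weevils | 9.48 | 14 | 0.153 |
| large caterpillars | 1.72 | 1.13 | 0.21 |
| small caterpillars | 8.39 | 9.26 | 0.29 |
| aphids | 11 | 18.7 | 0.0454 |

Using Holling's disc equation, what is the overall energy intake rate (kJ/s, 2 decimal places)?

R = (0.153×9.48 + 0.21×1.72 + 0.29×8.39 + 0.0454×11) / (1 + 0.153×14 + 0.21×1.13 + 0.29×9.26 + 0.0454×18.7) = 4.744/6.914 = 0.6862 kJ/s.

0.69 kJ/s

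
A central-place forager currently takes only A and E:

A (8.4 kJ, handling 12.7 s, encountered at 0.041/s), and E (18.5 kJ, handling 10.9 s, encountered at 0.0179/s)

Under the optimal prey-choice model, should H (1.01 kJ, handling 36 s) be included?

No

Current rate: (0.041×8.4 + 0.0179×18.5)/(1 + 0.041×12.7 + 0.0179×10.9) = 0.3937 kJ/s.
Profitability of H: 1.01/36 = 0.02806 kJ/s.
0.02806 < 0.3937, so adding H would lower the average — exclude it.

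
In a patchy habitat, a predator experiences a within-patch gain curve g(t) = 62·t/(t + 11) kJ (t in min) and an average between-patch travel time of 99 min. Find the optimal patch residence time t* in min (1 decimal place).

Optimal t* satisfies g'(t*) = g(t*)/(T + t*).
g'(t) = 62·11/(t + 11)². Setting 62·11/(t+11)² = 62t/[(t+11)(99+t)] gives 11(99+t) = t(t+11), so t² = 11×99 = 1089.
t* = √1089 = 33 min.

33.0 min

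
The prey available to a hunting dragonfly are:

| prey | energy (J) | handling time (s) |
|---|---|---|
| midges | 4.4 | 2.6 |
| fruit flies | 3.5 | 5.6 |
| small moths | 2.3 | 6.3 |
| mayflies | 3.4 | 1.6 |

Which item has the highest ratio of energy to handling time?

mayflies

Profitability E/h (J/s): midges = 4.4/2.6 = 1.69, fruit flies = 3.5/5.6 = 0.625, small moths = 2.3/6.3 = 0.365, mayflies = 3.4/1.6 = 2.12.
Ranked: mayflies > midges > fruit flies > small moths.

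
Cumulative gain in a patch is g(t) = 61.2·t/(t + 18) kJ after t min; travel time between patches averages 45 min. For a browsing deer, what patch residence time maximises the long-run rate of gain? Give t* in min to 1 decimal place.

28.5 min

Optimal t* satisfies g'(t*) = g(t*)/(T + t*).
g'(t) = 61.2·18/(t + 18)². Setting 61.2·18/(t+18)² = 61.2t/[(t+18)(45+t)] gives 18(45+t) = t(t+18), so t² = 18×45 = 810.
t* = √810 = 28.46 min.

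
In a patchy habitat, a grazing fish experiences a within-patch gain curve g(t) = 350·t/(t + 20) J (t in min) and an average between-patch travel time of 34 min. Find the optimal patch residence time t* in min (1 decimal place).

Optimal t* satisfies g'(t*) = g(t*)/(T + t*).
g'(t) = 350·20/(t + 20)². Setting 350·20/(t+20)² = 350t/[(t+20)(34+t)] gives 20(34+t) = t(t+20), so t² = 20×34 = 680.
t* = √680 = 26.08 min.

26.1 min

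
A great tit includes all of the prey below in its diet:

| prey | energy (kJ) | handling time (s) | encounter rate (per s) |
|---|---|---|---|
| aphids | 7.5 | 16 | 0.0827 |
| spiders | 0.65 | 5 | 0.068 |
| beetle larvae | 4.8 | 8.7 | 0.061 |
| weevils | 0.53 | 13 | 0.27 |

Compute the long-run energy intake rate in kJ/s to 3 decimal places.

0.164 kJ/s

Energy encountered per unit search time: 0.0827×7.5 + 0.068×0.65 + 0.061×4.8 + 0.27×0.53 = 1.1 kJ/s.
Handling time per unit search time: 0.0827×16 + 0.068×5 + 0.061×8.7 + 0.27×13 = 5.704.
Rate = 1.1/(1 + 5.704) = 0.1641 kJ/s.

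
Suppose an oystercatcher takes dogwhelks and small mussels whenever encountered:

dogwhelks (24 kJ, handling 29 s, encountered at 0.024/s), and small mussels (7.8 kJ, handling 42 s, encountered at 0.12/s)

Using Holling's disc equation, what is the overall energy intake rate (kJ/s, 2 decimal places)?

0.22 kJ/s

R = (0.024×24 + 0.12×7.8) / (1 + 0.024×29 + 0.12×42) = 1.512/6.736 = 0.2245 kJ/s.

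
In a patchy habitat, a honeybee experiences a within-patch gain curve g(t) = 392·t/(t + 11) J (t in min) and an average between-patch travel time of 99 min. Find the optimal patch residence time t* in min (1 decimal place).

33.0 min

Optimal t* satisfies g'(t*) = g(t*)/(T + t*).
g'(t) = 392·11/(t + 11)². Setting 392·11/(t+11)² = 392t/[(t+11)(99+t)] gives 11(99+t) = t(t+11), so t² = 11×99 = 1089.
t* = √1089 = 33 min.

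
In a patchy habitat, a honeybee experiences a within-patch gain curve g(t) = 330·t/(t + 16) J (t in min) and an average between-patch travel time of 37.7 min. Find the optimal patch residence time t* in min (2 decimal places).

By the marginal value theorem, leave when the instantaneous gain rate g'(t) equals the habitat-wide average g(t)/(T + t).
g'(t) = 330·16/(t + 16)². Setting 330·16/(t+16)² = 330t/[(t+16)(37.7+t)] gives 16(37.7+t) = t(t+16), so t² = 16×37.7 = 603.2.
t* = √603.2 = 24.56 min.

24.56 min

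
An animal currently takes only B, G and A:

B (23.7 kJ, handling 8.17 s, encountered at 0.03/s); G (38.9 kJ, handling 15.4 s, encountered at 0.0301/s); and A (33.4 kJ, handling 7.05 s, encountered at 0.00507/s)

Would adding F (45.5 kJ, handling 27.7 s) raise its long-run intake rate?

Yes

On B, G and A alone, R = ΣλE/(1+Σλh) = 2.051/1.744 = 1.176 kJ/s.
Profitability of F: 45.5/27.7 = 1.643 kJ/s.
1.643 > 1.176, so adding F raises the average — include it.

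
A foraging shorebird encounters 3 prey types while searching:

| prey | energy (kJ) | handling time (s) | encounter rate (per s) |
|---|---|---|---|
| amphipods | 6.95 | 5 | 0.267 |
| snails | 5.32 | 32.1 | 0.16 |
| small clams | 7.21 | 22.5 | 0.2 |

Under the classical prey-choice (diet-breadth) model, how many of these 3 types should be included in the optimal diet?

Rank by E/h (kJ/s): amphipods 1.39, small clams 0.32, snails 0.166. Include each in turn until the next type's E/h falls below the running intake rate.
Rate on top 1: 0.7947. small clams: 0.32 < 0.7947 → exclude; stop.
Optimal diet: amphipods — 1 of 3 types.

1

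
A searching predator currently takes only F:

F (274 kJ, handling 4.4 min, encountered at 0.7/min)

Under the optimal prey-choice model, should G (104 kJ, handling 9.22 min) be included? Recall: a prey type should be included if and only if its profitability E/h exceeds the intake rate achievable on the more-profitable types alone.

On F alone, R = ΣλE/(1+Σλh) = 191.8/4.08 = 47.01 kJ/min.
Profitability of G: 104/9.22 = 11.28 kJ/min.
Since 11.28 < R, time spent handling G is better spent searching.

No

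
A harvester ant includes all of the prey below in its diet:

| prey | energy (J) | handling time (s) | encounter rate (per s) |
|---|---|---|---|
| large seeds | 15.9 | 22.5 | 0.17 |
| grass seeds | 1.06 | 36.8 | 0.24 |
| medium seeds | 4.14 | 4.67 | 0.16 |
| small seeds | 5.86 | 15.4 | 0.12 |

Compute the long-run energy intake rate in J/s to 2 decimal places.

Energy encountered per unit search time: 0.17×15.9 + 0.24×1.06 + 0.16×4.14 + 0.12×5.86 = 4.323 J/s.
Handling time per unit search time: 0.17×22.5 + 0.24×36.8 + 0.16×4.67 + 0.12×15.4 = 15.25.
Rate = 4.323/(1 + 15.25) = 0.266 J/s.

0.27 J/s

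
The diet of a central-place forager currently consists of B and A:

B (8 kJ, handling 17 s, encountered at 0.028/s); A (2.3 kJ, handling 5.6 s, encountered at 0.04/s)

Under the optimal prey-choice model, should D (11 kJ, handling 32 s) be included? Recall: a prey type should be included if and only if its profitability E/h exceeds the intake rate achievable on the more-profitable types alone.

On B and A alone, R = ΣλE/(1+Σλh) = 0.316/1.7 = 0.1859 kJ/s.
D: E/h = 11/32 = 0.3438 kJ/s.
Since 0.3438 > R, including D increases the long-run rate.

Yes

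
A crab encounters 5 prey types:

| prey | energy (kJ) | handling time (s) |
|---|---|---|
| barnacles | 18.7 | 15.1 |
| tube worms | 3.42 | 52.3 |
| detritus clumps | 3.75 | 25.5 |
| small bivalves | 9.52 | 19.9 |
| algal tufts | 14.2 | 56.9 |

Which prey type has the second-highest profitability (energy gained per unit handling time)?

small bivalves

Profitability E/h (kJ/s): barnacles = 18.7/15.1 = 1.24, tube worms = 3.42/52.3 = 0.0654, detritus clumps = 3.75/25.5 = 0.147, small bivalves = 9.52/19.9 = 0.478, algal tufts = 14.2/56.9 = 0.25.
Ranked: barnacles > small bivalves > algal tufts > detritus clumps > tube worms.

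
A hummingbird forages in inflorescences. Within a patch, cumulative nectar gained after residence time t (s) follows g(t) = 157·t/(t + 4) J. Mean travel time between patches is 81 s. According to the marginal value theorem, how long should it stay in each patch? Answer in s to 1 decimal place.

18.0 s

Optimal t* satisfies g'(t*) = g(t*)/(T + t*).
g'(t) = 157·4/(t + 4)². Setting 157·4/(t+4)² = 157t/[(t+4)(81+t)] gives 4(81+t) = t(t+4), so t² = 4×81 = 324.
t* = √324 = 18 s.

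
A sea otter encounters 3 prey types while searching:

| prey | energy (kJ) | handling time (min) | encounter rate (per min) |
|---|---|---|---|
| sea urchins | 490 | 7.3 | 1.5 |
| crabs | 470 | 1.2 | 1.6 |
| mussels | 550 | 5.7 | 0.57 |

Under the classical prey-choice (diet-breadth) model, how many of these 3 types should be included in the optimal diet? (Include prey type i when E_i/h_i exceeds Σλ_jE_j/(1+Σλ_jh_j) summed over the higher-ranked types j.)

E/h in descending order: crabs 392, mussels 96.5, sea urchins 67.1 kJ/min. The optimal diet is the largest prefix of this list for which every included type satisfies E_i/h_i > R on the types above it.
Rate on top 1: 257.5. mussels: 96.5 < 257.5 → exclude; stop.
Optimal diet: crabs — 1 of 3 types.

1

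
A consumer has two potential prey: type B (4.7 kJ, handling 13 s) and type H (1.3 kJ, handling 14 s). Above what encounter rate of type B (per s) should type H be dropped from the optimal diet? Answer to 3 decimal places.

0.027 per s

Drop type H once their profitability E₂/h₂ falls below the rate achievable on type B alone: E₂/h₂ = λE₁/(1 + λh₁).
Solve for λ: λE₁h₂ = E₂(1 + λh₁) → λ(E₁h₂ − E₂h₁) = E₂ → λ = E₂/(E₁h₂ − E₂h₁).
λ = 1.3/(4.7×14 − 1.3×13) = 1.3/48.9 = 0.02658 per s.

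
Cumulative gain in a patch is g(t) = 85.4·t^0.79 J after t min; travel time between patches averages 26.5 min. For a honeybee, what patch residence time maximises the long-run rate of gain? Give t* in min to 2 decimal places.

By the marginal value theorem, leave when the instantaneous gain rate g'(t) equals the habitat-wide average g(t)/(T + t).
g'(t) = 0.79·85.4·t^-0.21. Setting 0.79·85.4·t^-0.21 = 85.4·t^0.79/(26.5+t) gives 0.79(26.5+t) = t, so 0.21·t = 0.79×26.5.
t* = 0.79×26.5/0.21 = 99.69 min.

99.69 min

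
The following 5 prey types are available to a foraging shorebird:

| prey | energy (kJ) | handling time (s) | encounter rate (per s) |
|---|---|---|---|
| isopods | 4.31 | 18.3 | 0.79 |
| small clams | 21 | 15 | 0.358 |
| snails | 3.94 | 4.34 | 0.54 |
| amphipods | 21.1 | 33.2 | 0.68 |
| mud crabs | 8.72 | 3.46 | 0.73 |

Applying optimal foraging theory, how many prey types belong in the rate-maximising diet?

E/h in descending order: mud crabs 2.52, small clams 1.4, snails 0.908, amphipods 0.636, isopods 0.236 kJ/s. The optimal diet is the largest prefix of this list for which every included type satisfies E_i/h_i > R on the types above it.
Rate on top 1: 1.805. small clams: 1.4 < 1.805 → exclude; stop.
Optimal diet: mud crabs — 1 of 5 types.

1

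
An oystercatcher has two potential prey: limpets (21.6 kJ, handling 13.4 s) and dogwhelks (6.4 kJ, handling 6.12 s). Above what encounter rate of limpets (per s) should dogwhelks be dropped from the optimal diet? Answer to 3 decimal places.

At the threshold, the rate on limpets alone equals the profitability of dogwhelks: λ·21.6/(1 + λ·13.4) = 6.4/6.12 = 1.046.
Rearranging, λ(21.6 − 1.046×13.4) = 1.046, so λ = 1.046/7.587 = 0.1378 per s.

0.138 per s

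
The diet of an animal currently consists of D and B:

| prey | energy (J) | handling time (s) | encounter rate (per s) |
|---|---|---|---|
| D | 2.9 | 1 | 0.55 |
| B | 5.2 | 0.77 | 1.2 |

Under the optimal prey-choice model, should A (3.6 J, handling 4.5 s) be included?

No

On D and B alone, R = ΣλE/(1+Σλh) = 7.835/2.474 = 3.167 J/s.
A: E/h = 3.6/4.5 = 0.8 J/s.
0.8 < 3.167, so adding A would lower the average — exclude it.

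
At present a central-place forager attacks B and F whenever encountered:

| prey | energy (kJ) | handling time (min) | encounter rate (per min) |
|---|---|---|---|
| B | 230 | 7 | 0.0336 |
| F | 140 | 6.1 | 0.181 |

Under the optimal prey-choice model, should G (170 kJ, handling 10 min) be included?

Yes

Intake rate on the current diet: R = (0.0336×230 + 0.181×140) / (1 + 0.0336×7 + 0.181×6.1) = 33.07/2.339 = 14.14 kJ/min.
G: E/h = 170/10 = 17 kJ/min.
17 > 14.14, so adding G raises the average — include it.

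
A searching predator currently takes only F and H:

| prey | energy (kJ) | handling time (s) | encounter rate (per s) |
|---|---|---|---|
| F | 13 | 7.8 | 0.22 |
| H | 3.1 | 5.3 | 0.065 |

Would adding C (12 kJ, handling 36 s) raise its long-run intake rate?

On F and H alone, R = ΣλE/(1+Σλh) = 3.061/3.06 = 1 kJ/s.
C: E/h = 12/36 = 0.3333 kJ/s.
0.3333 < 1, so adding C would lower the average — exclude it.

No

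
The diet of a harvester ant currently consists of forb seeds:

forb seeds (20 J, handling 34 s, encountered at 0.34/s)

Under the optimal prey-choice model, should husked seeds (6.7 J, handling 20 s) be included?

No

On forb seeds alone, R = ΣλE/(1+Σλh) = 6.8/12.56 = 0.5414 J/s.
Profitability of husked seeds: 6.7/20 = 0.335 J/s.
0.335 < 0.5414, so adding husked seeds would lower the average — exclude it.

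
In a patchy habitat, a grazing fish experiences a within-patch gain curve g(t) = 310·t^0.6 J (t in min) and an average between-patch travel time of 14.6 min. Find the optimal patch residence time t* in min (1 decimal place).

21.9 min

Maximise g(t)/(T+t): set derivative to zero → g'(t)(T+t) = g(t).
g'(t) = 0.6·310·t^-0.4. Setting 0.6·310·t^-0.4 = 310·t^0.6/(14.6+t) gives 0.6(14.6+t) = t, so 0.40·t = 0.6×14.6.
t* = 0.6×14.6/0.40 = 21.9 min.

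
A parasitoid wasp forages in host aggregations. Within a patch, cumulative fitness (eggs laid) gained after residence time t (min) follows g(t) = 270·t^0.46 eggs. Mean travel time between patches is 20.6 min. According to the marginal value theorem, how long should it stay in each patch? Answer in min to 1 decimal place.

17.5 min

Maximise g(t)/(T+t): set derivative to zero → g'(t)(T+t) = g(t).
g'(t) = 0.46·270·t^-0.54. Setting 0.46·270·t^-0.54 = 270·t^0.46/(20.6+t) gives 0.46(20.6+t) = t, so 0.54·t = 0.46×20.6.
t* = 0.46×20.6/0.54 = 17.55 min.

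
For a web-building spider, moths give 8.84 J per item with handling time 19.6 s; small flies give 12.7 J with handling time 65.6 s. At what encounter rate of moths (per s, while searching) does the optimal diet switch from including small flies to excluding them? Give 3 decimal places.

0.038 per s

The zero-one rule: include small flies iff E₂/h₂ > λE₁/(1+λh₁). Equality gives the switch point.
λE₁h₂ = E₂ + λE₂h₁ ⇒ λ = E₂/(E₁h₂ − E₂h₁) = 12.7/(579.9 − 248.9) = 0.03837 per s.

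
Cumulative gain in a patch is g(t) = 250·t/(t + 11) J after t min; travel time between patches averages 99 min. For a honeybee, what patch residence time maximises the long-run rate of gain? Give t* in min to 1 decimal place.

Maximise g(t)/(T+t): set derivative to zero → g'(t)(T+t) = g(t).
g'(t) = 250·11/(t + 11)². Setting 250·11/(t+11)² = 250t/[(t+11)(99+t)] gives 11(99+t) = t(t+11), so t² = 11×99 = 1089.
t* = √1089 = 33 min.

33.0 min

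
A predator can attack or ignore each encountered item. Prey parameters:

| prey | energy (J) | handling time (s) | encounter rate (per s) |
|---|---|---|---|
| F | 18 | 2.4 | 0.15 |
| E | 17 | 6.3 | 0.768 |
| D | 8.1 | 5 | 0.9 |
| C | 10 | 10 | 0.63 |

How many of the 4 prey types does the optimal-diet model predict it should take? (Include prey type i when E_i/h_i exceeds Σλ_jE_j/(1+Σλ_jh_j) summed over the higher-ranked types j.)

2

E/h in descending order: F 7.5, E 2.7, D 1.62, C 1 J/s. The optimal diet is the largest prefix of this list for which every included type satisfies E_i/h_i > R on the types above it.
Rate on top 1: 1.985. E: 2.7 > 1.985 → include.
Rate on top 2: 2.542. D: 1.62 < 2.542 → exclude; stop.
Optimal diet: F, E — 2 of 4 types.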